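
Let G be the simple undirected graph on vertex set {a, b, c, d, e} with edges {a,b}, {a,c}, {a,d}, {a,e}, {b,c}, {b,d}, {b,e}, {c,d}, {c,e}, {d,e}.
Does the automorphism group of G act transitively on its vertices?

All 5 vertices are pairwise adjacent: G = K_5. Every bijection on the vertex set is an automorphism of K_5; hence Aut(K_5) ≅ S_5, order 120. Under this action every vertex can be carried to every other, so G is vertex-transitive.

Yes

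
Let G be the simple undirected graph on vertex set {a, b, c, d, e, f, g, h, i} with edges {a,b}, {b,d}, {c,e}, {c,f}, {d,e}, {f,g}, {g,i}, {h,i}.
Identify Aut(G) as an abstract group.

Z_2

The degree sequence is [1, 2, 2, 2, 2, 2, 2, 1, 2]; the two degree-1 vertices a and h are the ends of a path, so G = P_9. The only nontrivial automorphism of a path is the end-to-end reflection, so Aut(G) ≅ Z_2.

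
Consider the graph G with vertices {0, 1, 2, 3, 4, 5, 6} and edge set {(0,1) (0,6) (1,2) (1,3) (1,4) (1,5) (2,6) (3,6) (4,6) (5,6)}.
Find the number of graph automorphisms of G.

The vertices split by degree into {1, 6} (degree 5) and {0, 2, 3, 4, 5} (degree 2); every edge runs between the two parts, so G is the complete bipartite graph K_{2,5}. The parts have unequal sizes, so no automorphism swaps them; each part is permuted independently, giving S_5 × S_2 of order 5!·2! = 240.

240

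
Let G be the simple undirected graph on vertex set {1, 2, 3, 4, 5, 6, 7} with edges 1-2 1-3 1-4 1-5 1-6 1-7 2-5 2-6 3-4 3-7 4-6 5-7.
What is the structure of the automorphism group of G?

Vertex 1 is the unique vertex of degree 6; the remaining 6 vertices each have degree 3 and induce a cycle, so G is the wheel on 7 vertices with hub 1. With the hub fixed, the remaining symmetry is that of the rim cycle C_6, giving the dihedral group D_6.

the dihedral group of order 12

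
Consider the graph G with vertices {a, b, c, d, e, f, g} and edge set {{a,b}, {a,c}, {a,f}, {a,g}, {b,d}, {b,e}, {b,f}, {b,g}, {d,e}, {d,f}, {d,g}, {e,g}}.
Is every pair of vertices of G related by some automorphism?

Vertex b is the only vertex of degree 5, so every automorphism fixes it; G is not vertex-transitive.

No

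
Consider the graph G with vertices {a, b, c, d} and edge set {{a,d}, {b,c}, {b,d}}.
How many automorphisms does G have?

The degree sequence is [1, 2, 1, 2]; the two degree-1 vertices a and c are the ends of a path, so G = P_4. The only nontrivial automorphism of a path is the end-to-end reflection, so Aut(G) ≅ Z_2.

2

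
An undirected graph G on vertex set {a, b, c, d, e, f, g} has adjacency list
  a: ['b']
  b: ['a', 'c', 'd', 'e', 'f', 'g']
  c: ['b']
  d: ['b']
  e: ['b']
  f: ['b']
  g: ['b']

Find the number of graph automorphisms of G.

720

Vertex b has degree 6 and every other vertex has degree 1, so G is the star K_{1,6} with centre b. Any automorphism fixes the centre and permutes the 6 leaves freely, so Aut(G) ≅ S_6 of order 6! = 720.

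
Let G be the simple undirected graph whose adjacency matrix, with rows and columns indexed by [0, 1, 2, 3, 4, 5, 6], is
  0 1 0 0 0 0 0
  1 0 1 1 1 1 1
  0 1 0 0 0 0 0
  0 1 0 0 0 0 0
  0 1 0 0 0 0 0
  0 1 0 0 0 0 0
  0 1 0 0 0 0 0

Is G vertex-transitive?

No

Vertex 1 is the only vertex of degree 6, so every automorphism fixes it; G is not vertex-transitive.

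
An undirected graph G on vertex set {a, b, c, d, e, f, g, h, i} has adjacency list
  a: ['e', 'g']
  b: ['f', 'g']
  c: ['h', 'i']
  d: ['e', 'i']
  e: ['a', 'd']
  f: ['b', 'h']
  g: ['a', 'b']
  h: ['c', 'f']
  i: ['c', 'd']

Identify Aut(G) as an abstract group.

the dihedral group of order 18

Every vertex has degree 2 and the graph is connected, so G is the 9-cycle C_9. C_9 has 9 rotations and 9 reflections, so Aut(C_9) ≅ D_9 of order 18.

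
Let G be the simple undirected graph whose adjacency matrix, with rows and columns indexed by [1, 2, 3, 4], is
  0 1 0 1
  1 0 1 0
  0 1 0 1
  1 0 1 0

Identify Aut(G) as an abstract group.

Every vertex has degree 2 and the graph is connected, so G is the 4-cycle C_4. C_4 has 4 rotations and 4 reflections, so Aut(C_4) ≅ D_4 of order 8.

D_4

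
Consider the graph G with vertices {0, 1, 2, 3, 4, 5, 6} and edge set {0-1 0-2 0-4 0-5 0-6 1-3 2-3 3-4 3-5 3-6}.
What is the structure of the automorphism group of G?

The vertices split by degree into {0, 3} (degree 5) and {1, 2, 4, 5, 6} (degree 2); every edge runs between the two parts, so G is the complete bipartite graph K_{2,5}. Automorphisms preserve the bipartition setwise (since the parts differ in size) and act as S_2 × S_5 within it; |Aut| = 240.

S_2 × S_5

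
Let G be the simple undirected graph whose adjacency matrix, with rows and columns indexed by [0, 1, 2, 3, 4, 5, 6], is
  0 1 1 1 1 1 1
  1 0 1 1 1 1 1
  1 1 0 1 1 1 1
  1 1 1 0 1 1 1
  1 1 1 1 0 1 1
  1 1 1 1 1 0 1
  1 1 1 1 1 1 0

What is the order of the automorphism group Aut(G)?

Every vertex has degree 6, so G is the complete graph K_7. Every bijection on the vertex set is an automorphism of K_7; hence Aut(K_7) ≅ S_7, order 5040.

5040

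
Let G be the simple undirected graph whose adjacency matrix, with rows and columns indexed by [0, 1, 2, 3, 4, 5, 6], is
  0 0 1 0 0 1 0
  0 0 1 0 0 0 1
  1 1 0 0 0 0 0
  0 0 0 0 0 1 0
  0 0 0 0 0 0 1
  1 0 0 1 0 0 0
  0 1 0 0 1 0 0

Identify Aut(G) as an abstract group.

C_2

The degree sequence is [2, 2, 2, 1, 1, 2, 2]; the two degree-1 vertices 3 and 4 are the ends of a path, so G = P_7. A path has exactly one nontrivial symmetry — reversal — giving Aut(G) of order 2.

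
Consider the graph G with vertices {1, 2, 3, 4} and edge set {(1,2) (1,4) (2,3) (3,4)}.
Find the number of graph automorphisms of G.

8

Every vertex has degree 2 and the graph is connected, so G is the 4-cycle C_4. C_4 has 4 rotations and 4 reflections, so Aut(C_4) ≅ D_4 of order 8.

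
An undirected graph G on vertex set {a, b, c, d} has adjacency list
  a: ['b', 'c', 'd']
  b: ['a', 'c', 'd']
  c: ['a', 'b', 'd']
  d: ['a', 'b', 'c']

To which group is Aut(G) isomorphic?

the symmetric group on 4 letters

All 4 vertices are pairwise adjacent: G = K_4. Any permutation of the 4 vertices preserves K_4, so Aut(K_4) = S_4 of order 4! = 24.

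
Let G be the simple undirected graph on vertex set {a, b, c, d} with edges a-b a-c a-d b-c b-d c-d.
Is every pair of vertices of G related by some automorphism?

Every vertex has degree 3, so G is the complete graph K_4. Any permutation of the 4 vertices preserves K_4, so Aut(K_4) = S_4 of order 4! = 24. Under this action every vertex can be carried to every other, so G is vertex-transitive.

Yes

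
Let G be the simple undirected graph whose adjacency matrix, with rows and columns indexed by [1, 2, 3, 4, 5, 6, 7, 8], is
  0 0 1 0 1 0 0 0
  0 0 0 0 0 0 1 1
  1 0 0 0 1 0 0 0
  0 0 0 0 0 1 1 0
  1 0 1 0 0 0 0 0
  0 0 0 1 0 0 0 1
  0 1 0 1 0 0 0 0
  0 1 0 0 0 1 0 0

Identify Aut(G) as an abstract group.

D_3 × D_5

G has two connected components, {2, 4, 6, 7, 8} and {1, 3, 5}; each is 2-regular, so G = C_5 ⊔ C_3. The components are non-isomorphic (different sizes), so Aut(G) = Aut(C_3) × Aut(C_5) = D_3 × D_5 of order 6·10 = 60.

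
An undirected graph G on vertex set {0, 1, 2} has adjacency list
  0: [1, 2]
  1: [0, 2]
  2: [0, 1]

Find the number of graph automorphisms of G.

6

Every vertex has degree 2, so G is the complete graph K_3. Every bijection on the vertex set is an automorphism of K_3; hence Aut(K_3) ≅ S_3, order 6.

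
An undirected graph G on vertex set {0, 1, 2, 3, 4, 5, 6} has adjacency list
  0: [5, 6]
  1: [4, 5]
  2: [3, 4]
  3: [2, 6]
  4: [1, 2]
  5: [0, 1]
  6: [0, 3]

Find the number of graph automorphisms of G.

14

Every vertex has degree 2 and the graph is connected, so G is the 7-cycle C_7. The automorphisms of the 7-cycle are exactly the symmetries of a regular 7-gon: the dihedral group D_7, |D_7| = 14.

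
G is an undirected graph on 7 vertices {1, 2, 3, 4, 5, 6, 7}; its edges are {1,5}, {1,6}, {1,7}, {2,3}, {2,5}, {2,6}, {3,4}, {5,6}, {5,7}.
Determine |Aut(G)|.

The degree sequence is [3, 3, 2, 1, 4, 3, 2]. Checking the degree-preserving permutations of the vertex set shows that none except the identity preserves every edge, so Aut(G) is trivial.

1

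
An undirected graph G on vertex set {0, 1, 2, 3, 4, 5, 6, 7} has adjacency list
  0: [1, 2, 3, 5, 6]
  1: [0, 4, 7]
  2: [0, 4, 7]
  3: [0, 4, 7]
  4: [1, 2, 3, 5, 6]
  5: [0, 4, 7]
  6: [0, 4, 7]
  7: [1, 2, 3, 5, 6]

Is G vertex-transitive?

Automorphisms preserve degree, but G has vertices of degree 3 and vertices of degree 5; no automorphism maps one to the other, so G is not vertex-transitive.

No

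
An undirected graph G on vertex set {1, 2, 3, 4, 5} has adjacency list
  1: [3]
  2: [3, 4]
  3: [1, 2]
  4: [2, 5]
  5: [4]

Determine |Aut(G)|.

2

The degree sequence is [1, 2, 2, 2, 1]; the two degree-1 vertices 1 and 5 are the ends of a path, so G = P_5. A path has exactly one nontrivial symmetry — reversal — giving Aut(G) of order 2.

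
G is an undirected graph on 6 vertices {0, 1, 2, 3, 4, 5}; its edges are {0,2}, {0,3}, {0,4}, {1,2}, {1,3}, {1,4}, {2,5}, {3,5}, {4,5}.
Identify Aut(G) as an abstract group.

(S_3 × S_3) ⋊ Z_2

G is 3-regular and bipartite with parts {0, 1, 5} and {2, 3, 4} (each part is independent and every cross-pair is an edge), so G = K_{3,3}. Aut(K_{3,3}) is the wreath product S_3 ≀ Z_2: permute within each part, then optionally swap the parts; |Aut| = 2·(3!)² = 72.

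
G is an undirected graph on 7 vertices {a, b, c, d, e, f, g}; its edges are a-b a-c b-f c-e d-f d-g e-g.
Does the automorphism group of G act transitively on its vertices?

G is 2-regular and connected on 7 vertices, i.e. the cycle C_7. C_7 has 7 rotations and 7 reflections, so Aut(C_7) ≅ D_7 of order 14. This group acts transitively on the 7 vertices.

Yes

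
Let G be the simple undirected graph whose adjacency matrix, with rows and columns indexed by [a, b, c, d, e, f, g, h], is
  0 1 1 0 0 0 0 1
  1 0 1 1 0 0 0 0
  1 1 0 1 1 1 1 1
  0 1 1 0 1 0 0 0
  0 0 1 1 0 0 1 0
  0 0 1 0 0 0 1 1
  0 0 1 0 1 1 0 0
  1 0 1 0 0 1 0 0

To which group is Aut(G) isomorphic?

Vertex c is the unique vertex of degree 7; the remaining 7 vertices each have degree 3 and induce a cycle, so G is the wheel on 8 vertices with hub c. With the hub fixed, the remaining symmetry is that of the rim cycle C_7, giving the dihedral group D_7.

D_7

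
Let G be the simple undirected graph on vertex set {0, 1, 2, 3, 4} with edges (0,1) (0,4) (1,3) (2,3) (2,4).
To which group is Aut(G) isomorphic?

the dihedral group of order 10

Every vertex has degree 2 and the graph is connected, so G is the 5-cycle C_5. C_5 has 5 rotations and 5 reflections, so Aut(C_5) ≅ D_5 of order 10.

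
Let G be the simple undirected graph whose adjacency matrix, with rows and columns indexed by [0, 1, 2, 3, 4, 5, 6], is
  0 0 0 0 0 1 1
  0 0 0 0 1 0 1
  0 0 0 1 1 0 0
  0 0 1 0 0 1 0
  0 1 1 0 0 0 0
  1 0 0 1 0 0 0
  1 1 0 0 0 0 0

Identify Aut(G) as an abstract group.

D_7

G is 2-regular and connected on 7 vertices, i.e. the cycle C_7. The automorphisms of the 7-cycle are exactly the symmetries of a regular 7-gon: the dihedral group D_7, |D_7| = 14.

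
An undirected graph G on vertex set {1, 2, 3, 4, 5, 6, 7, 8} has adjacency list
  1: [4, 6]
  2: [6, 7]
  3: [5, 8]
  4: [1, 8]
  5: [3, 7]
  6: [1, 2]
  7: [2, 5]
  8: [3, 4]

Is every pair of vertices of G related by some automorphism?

G is 2-regular and connected on 8 vertices, i.e. the cycle C_8. C_8 has 8 rotations and 8 reflections, so Aut(C_8) ≅ D_8 of order 16. Under this action every vertex can be carried to every other, so G is vertex-transitive.

Yes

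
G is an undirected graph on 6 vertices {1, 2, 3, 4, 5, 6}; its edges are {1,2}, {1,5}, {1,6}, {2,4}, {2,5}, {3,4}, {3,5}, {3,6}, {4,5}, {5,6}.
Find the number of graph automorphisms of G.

Vertex 5 is the unique vertex of degree 5; the remaining 5 vertices each have degree 3 and induce a cycle, so G is the wheel on 6 vertices with hub 5. With the hub fixed, the remaining symmetry is that of the rim cycle C_5, giving the dihedral group D_5.

10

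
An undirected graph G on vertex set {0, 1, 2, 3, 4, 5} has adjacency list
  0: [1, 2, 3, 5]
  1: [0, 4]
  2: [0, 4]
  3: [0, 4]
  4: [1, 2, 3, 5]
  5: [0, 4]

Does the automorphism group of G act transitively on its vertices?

No

Automorphisms preserve degree, but G has vertices of degree 2 and vertices of degree 4; no automorphism maps one to the other, so G is not vertex-transitive.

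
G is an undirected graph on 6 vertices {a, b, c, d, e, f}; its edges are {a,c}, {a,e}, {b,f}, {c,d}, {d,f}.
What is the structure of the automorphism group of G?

the cyclic group of order 2

The degree sequence is [2, 1, 2, 2, 1, 2]; the two degree-1 vertices b and e are the ends of a path, so G = P_6. A path has exactly one nontrivial symmetry — reversal — giving Aut(G) of order 2.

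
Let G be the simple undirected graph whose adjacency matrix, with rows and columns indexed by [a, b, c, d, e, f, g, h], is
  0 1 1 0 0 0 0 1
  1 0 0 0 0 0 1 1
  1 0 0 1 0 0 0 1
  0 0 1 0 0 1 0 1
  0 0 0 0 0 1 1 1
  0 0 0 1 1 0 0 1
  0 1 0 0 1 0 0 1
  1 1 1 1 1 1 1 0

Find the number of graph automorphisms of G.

14

Vertex h is the unique vertex of degree 7; the remaining 7 vertices each have degree 3 and induce a cycle, so G is the wheel on 8 vertices with hub h. With the hub fixed, the remaining symmetry is that of the rim cycle C_7, giving the dihedral group D_7.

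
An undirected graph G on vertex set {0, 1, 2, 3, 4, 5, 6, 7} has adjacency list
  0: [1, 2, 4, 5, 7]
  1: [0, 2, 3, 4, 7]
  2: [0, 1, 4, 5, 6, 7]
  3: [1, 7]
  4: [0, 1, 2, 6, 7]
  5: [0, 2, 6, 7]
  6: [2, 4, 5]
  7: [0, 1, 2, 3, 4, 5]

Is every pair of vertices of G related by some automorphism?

Vertex 3 is the only vertex of degree 2, so every automorphism fixes it; G is not vertex-transitive.

No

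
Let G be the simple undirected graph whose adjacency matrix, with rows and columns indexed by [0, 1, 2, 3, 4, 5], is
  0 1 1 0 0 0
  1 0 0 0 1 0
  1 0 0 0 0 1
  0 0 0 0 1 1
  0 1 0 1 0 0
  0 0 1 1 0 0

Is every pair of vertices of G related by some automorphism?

G is 2-regular and connected on 6 vertices, i.e. the cycle C_6. C_6 has 6 rotations and 6 reflections, so Aut(C_6) ≅ D_6 of order 12. This group acts transitively on the 6 vertices.

Yes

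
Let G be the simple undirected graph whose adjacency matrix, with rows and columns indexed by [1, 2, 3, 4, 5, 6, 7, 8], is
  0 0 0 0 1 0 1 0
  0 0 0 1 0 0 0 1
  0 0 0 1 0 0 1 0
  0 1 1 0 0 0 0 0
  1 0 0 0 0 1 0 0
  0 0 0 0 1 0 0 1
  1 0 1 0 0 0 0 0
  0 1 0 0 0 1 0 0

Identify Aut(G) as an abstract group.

D_8

Every vertex has degree 2 and the graph is connected, so G is the 8-cycle C_8. The automorphisms of the 8-cycle are exactly the symmetries of a regular 8-gon: the dihedral group D_8, |D_8| = 16.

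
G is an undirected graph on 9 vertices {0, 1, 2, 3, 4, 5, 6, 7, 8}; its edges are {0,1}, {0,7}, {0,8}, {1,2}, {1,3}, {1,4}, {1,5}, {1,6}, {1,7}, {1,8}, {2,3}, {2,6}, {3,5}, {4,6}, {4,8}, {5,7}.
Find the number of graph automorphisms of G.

16

Vertex 1 is the unique vertex of degree 8; the remaining 8 vertices each have degree 3 and induce a cycle, so G is the wheel on 9 vertices with hub 1. With the hub fixed, the remaining symmetry is that of the rim cycle C_8, giving the dihedral group D_8.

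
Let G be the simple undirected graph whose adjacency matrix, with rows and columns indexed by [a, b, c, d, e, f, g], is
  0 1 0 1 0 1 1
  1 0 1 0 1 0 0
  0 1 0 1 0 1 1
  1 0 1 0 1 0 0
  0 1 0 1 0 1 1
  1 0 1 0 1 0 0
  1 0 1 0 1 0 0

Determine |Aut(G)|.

144

The vertices split by degree into {a, c, e} (degree 4) and {b, d, f, g} (degree 3); every edge runs between the two parts, so G is the complete bipartite graph K_{3,4}. Automorphisms preserve the bipartition setwise (since the parts differ in size) and act as S_3 × S_4 within it; |Aut| = 144.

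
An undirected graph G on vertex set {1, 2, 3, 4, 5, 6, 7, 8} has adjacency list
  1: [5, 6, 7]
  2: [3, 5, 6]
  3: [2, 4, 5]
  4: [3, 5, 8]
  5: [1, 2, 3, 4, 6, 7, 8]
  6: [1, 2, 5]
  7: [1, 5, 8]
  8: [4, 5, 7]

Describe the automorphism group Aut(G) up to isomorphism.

the dihedral group of order 14

Vertex 5 is the unique vertex of degree 7; the remaining 7 vertices each have degree 3 and induce a cycle, so G is the wheel on 8 vertices with hub 5. With the hub fixed, the remaining symmetry is that of the rim cycle C_7, giving the dihedral group D_7.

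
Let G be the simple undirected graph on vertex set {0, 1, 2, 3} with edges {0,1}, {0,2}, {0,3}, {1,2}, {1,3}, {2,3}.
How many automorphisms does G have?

24

Every vertex has degree 3, so G is the complete graph K_4. Any permutation of the 4 vertices preserves K_4, so Aut(K_4) = S_4 of order 4! = 24.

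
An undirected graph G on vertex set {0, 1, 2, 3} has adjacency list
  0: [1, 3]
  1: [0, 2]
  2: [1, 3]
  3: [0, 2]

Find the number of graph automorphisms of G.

G is 2-regular and connected on 4 vertices, i.e. the cycle C_4. C_4 has 4 rotations and 4 reflections, so Aut(C_4) ≅ D_4 of order 8.

8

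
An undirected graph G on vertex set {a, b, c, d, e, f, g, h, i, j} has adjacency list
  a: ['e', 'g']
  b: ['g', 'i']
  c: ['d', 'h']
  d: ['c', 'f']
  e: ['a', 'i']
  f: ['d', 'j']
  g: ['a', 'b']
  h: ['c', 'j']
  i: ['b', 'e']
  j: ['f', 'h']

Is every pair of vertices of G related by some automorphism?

Yes

G has two connected components, {c, d, f, h, j} and {a, b, e, g, i}; each is 2-regular, so G = C_5 ⊔ C_5. With two isomorphic components, Aut(G) = Aut(C_5) ≀ S_2 = (D_5 × D_5) ⋊ Z_2: permute each cycle by D_5, then optionally swap the two cycles. Order 2·(2·5)² = 200. This group acts transitively on the 10 vertices.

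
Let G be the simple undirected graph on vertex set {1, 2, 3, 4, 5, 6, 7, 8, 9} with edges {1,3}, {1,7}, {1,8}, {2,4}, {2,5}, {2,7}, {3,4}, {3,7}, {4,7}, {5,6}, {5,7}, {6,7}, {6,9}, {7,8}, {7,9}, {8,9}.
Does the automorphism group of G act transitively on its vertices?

No

Vertex 7 is the only vertex of degree 8, so every automorphism fixes it; G is not vertex-transitive.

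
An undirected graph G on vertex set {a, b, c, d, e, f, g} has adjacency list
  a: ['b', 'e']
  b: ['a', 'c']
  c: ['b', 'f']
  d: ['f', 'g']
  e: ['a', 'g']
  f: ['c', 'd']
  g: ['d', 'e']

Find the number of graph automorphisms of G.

G is 2-regular and connected on 7 vertices, i.e. the cycle C_7. C_7 has 7 rotations and 7 reflections, so Aut(C_7) ≅ D_7 of order 14.

14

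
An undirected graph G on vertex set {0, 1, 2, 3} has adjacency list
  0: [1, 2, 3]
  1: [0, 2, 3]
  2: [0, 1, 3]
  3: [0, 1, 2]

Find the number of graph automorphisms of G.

All 4 vertices are pairwise adjacent: G = K_4. Every bijection on the vertex set is an automorphism of K_4; hence Aut(K_4) ≅ S_4, order 24.

24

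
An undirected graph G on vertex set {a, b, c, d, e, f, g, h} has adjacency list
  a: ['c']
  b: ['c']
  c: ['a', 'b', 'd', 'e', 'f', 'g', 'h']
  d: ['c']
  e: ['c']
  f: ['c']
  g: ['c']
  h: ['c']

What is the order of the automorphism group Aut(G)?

5040

Vertex c has degree 7 and every other vertex has degree 1, so G is the star K_{1,7} with centre c. Any automorphism fixes the centre and permutes the 7 leaves freely, so Aut(G) ≅ S_7 of order 7! = 5040.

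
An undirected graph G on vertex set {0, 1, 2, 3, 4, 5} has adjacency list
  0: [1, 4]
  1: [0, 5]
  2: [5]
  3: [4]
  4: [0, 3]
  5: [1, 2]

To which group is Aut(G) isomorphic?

C_2

The degree sequence is [2, 2, 1, 1, 2, 2]; the two degree-1 vertices 2 and 3 are the ends of a path, so G = P_6. A path has exactly one nontrivial symmetry — reversal — giving Aut(G) of order 2.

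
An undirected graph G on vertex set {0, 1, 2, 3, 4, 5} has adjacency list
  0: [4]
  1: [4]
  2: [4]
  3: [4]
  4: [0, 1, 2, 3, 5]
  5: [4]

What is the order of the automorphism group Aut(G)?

120

Vertex 4 has degree 5 and every other vertex has degree 1, so G is the star K_{1,5} with centre 4. The 5 leaves are pairwise interchangeable while the centre is fixed, giving Aut(G) = S_5.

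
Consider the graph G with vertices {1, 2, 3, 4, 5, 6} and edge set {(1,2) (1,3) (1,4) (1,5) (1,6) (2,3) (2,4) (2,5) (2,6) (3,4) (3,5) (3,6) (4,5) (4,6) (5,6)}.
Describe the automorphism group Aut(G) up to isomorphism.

the symmetric group on 6 letters

Every vertex has degree 5, so G is the complete graph K_6. Every bijection on the vertex set is an automorphism of K_6; hence Aut(K_6) ≅ S_6, order 720.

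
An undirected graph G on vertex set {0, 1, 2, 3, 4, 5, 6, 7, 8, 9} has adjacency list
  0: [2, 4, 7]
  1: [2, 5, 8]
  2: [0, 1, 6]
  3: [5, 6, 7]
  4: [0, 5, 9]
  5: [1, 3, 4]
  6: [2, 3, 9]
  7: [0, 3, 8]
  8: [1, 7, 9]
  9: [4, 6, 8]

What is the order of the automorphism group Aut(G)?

120

G is 3-regular on 10 vertices with no triangles and no 4-cycles (girth 5): this is the Petersen graph. Viewing the Petersen graph as the Kneser graph K(5,2) — vertices are 2-subsets of {1,…,5}, edges join disjoint pairs — its automorphisms are exactly the permutations of the 5-element set, so Aut ≅ S_5 of order 120.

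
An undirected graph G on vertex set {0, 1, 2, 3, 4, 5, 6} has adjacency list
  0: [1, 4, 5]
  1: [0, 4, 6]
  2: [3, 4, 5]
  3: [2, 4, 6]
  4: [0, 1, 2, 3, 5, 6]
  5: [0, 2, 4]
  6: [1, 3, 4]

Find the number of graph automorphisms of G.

Vertex 4 is the unique vertex of degree 6; the remaining 6 vertices each have degree 3 and induce a cycle, so G is the wheel on 7 vertices with hub 4. With the hub fixed, the remaining symmetry is that of the rim cycle C_6, giving the dihedral group D_6.

12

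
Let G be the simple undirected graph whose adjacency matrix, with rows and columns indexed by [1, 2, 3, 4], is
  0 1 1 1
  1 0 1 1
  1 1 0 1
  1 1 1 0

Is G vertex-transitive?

All 4 vertices are pairwise adjacent: G = K_4. Any permutation of the 4 vertices preserves K_4, so Aut(K_4) = S_4 of order 4! = 24. Under this action every vertex can be carried to every other, so G is vertex-transitive.

Yes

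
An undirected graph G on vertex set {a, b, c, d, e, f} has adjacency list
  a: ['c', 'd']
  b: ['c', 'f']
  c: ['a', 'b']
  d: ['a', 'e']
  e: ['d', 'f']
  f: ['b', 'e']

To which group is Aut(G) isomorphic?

Every vertex has degree 2 and the graph is connected, so G is the 6-cycle C_6. The automorphisms of the 6-cycle are exactly the symmetries of a regular 6-gon: the dihedral group D_6, |D_6| = 12.

D_6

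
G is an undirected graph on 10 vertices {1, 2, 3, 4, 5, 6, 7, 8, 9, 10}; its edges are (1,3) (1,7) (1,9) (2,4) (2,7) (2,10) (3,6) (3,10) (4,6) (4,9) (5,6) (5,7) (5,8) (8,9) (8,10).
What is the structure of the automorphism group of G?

the symmetric group S_5

G is 3-regular on 10 vertices with no triangles and no 4-cycles (girth 5): this is the Petersen graph. Viewing the Petersen graph as the Kneser graph K(5,2) — vertices are 2-subsets of {1,…,5}, edges join disjoint pairs — its automorphisms are exactly the permutations of the 5-element set, so Aut ≅ S_5 of order 120.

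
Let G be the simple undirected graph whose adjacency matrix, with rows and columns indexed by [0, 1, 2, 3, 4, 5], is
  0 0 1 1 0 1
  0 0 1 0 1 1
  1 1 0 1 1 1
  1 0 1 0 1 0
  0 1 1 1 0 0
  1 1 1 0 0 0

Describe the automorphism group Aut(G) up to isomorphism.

Vertex 2 is the unique vertex of degree 5; the remaining 5 vertices each have degree 3 and induce a cycle, so G is the wheel on 6 vertices with hub 2. Every automorphism fixes the hub and acts on the rim 5-cycle, so Aut(G) ≅ Aut(C_5) = D_5 of order 10.

the dihedral group of order 10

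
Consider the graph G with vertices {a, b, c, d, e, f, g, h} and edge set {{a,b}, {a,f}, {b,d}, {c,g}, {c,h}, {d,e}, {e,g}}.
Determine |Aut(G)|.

2

The degree sequence is [2, 2, 2, 2, 2, 1, 2, 1]; the two degree-1 vertices f and h are the ends of a path, so G = P_8. A path has exactly one nontrivial symmetry — reversal — giving Aut(G) of order 2.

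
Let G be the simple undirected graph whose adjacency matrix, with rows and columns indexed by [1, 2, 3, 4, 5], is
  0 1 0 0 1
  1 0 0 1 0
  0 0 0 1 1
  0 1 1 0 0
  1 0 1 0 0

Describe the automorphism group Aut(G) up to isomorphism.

Every vertex has degree 2 and the graph is connected, so G is the 5-cycle C_5. C_5 has 5 rotations and 5 reflections, so Aut(C_5) ≅ D_5 of order 10.

D_5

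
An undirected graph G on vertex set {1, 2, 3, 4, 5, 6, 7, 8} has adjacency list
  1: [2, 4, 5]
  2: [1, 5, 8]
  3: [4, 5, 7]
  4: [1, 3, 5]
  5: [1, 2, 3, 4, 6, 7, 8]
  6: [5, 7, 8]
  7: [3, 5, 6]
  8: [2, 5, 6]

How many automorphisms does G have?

Vertex 5 is the unique vertex of degree 7; the remaining 7 vertices each have degree 3 and induce a cycle, so G is the wheel on 8 vertices with hub 5. With the hub fixed, the remaining symmetry is that of the rim cycle C_7, giving the dihedral group D_7.

14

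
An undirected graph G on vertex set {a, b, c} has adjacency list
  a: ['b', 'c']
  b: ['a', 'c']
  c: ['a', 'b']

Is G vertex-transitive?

Yes

All 3 vertices are pairwise adjacent: G = K_3. Every bijection on the vertex set is an automorphism of K_3; hence Aut(K_3) ≅ S_3, order 6. This group acts transitively on the 3 vertices.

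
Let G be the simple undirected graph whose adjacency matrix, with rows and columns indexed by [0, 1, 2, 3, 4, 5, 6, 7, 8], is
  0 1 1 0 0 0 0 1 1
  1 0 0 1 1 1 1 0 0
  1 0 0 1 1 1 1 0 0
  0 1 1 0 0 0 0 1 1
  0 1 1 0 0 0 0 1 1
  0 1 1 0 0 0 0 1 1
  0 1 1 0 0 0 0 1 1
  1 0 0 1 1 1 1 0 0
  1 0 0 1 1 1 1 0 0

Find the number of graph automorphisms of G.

The vertices split by degree into {1, 2, 7, 8} (degree 5) and {0, 3, 4, 5, 6} (degree 4); every edge runs between the two parts, so G is the complete bipartite graph K_{4,5}. Automorphisms preserve the bipartition setwise (since the parts differ in size) and act as S_4 × S_5 within it; |Aut| = 2880.

2880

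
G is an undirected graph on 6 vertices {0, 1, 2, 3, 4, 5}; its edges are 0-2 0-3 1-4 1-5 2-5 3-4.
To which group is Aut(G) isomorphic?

D_6

G is 2-regular and connected on 6 vertices, i.e. the cycle C_6. C_6 has 6 rotations and 6 reflections, so Aut(C_6) ≅ D_6 of order 12.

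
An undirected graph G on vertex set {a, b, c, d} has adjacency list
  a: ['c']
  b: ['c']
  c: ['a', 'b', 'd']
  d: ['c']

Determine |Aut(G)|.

Vertex c has degree 3 and every other vertex has degree 1, so G is the star K_{1,3} with centre c. Any automorphism fixes the centre and permutes the 3 leaves freely, so Aut(G) ≅ S_3 of order 3! = 6.

6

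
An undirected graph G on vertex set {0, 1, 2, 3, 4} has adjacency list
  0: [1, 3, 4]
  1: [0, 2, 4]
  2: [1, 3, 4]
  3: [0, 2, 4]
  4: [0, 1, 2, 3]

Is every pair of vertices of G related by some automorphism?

Vertex 4 is the only vertex of degree 4, so every automorphism fixes it; G is not vertex-transitive.

No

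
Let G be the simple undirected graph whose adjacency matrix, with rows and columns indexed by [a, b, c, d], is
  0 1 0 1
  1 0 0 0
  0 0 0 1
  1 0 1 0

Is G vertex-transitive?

Automorphisms preserve degree, but G has vertices of degree 1 and vertices of degree 2; no automorphism maps one to the other, so G is not vertex-transitive.

No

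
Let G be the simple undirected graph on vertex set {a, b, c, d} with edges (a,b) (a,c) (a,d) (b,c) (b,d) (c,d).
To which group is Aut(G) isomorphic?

S_4

All 4 vertices are pairwise adjacent: G = K_4. Any permutation of the 4 vertices preserves K_4, so Aut(K_4) = S_4 of order 4! = 24.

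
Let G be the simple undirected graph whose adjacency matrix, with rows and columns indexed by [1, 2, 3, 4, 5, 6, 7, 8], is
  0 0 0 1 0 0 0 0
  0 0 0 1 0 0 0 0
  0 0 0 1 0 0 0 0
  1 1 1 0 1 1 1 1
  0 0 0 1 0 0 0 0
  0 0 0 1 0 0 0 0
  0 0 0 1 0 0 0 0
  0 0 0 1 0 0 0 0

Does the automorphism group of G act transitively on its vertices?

No

Vertex 4 is the only vertex of degree 7, so every automorphism fixes it; G is not vertex-transitive.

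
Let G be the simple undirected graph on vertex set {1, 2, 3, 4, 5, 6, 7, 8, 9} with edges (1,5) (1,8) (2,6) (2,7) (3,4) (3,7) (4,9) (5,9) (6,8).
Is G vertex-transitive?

G is 2-regular and connected on 9 vertices, i.e. the cycle C_9. C_9 has 9 rotations and 9 reflections, so Aut(C_9) ≅ D_9 of order 18. Under this action every vertex can be carried to every other, so G is vertex-transitive.

Yes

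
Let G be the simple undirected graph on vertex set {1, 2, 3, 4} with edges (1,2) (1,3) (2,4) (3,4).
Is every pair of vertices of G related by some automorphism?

Every vertex has degree 2 and the graph is connected, so G is the 4-cycle C_4. C_4 has 4 rotations and 4 reflections, so Aut(C_4) ≅ D_4 of order 8. Under this action every vertex can be carried to every other, so G is vertex-transitive.

Yes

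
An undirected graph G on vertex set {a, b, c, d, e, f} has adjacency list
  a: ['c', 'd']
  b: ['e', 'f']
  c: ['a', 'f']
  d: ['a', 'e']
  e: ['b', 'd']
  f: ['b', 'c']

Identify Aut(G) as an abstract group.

the dihedral group of order 12

G is 2-regular and connected on 6 vertices, i.e. the cycle C_6. The automorphisms of the 6-cycle are exactly the symmetries of a regular 6-gon: the dihedral group D_6, |D_6| = 12.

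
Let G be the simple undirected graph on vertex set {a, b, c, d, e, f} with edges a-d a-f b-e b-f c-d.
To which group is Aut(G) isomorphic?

C_2

The degree sequence is [2, 2, 1, 2, 1, 2]; the two degree-1 vertices c and e are the ends of a path, so G = P_6. The only nontrivial automorphism of a path is the end-to-end reflection, so Aut(G) ≅ Z_2.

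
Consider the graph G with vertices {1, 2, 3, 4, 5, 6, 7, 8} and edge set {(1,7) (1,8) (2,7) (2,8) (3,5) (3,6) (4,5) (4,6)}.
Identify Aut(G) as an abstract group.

G has two connected components, {3, 4, 5, 6} and {1, 2, 7, 8}; each is 2-regular, so G = C_4 ⊔ C_4. Aut of a disjoint union of two copies of C_4 is the wreath product D_4 ≀ Z_2, of order 2·8² = 128.

(D_4 × D_4) ⋊ Z_2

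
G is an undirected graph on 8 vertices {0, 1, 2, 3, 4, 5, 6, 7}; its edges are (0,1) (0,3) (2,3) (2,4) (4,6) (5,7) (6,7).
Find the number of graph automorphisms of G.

2

The degree sequence is [2, 1, 2, 2, 2, 1, 2, 2]; the two degree-1 vertices 1 and 5 are the ends of a path, so G = P_8. The only nontrivial automorphism of a path is the end-to-end reflection, so Aut(G) ≅ Z_2.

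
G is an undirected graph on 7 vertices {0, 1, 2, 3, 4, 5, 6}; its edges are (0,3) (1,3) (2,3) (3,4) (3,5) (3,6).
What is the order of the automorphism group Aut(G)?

720

Vertex 3 has degree 6 and every other vertex has degree 1, so G is the star K_{1,6} with centre 3. The 6 leaves are pairwise interchangeable while the centre is fixed, giving Aut(G) = S_6.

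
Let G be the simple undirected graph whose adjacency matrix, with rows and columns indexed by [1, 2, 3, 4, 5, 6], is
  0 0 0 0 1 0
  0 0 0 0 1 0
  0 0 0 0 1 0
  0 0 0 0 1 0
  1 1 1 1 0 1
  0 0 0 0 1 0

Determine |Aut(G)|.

120

Vertex 5 has degree 5 and every other vertex has degree 1, so G is the star K_{1,5} with centre 5. Any automorphism fixes the centre and permutes the 5 leaves freely, so Aut(G) ≅ S_5 of order 5! = 120.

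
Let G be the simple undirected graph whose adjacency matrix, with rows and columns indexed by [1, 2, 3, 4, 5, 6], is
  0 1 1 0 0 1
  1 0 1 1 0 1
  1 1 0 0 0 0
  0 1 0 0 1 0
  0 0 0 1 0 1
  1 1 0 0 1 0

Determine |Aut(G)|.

The degree sequence is [3, 4, 2, 2, 2, 3]. Checking the degree-preserving permutations of the vertex set shows that none except the identity preserves every edge, so Aut(G) is trivial.

1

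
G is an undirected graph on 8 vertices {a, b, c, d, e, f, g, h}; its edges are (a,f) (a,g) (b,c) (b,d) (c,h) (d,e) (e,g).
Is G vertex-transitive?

No

Automorphisms preserve degree, but G has vertices of degree 1 and vertices of degree 2; no automorphism maps one to the other, so G is not vertex-transitive.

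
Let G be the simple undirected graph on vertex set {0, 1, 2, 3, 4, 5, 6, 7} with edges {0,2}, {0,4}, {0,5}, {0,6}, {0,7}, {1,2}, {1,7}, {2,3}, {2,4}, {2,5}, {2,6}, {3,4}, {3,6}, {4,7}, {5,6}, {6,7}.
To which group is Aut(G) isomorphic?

Degrees alone do not determine every vertex (e.g. 0 and 6 both have degree 5), but their neighbour-degree multisets differ: N(0) has degrees [3, 4, 4, 5, 6] while N(6) has degrees [3, 3, 4, 5, 6]. Repeating this refinement separates all vertices, so the only automorphism is the identity.

{e}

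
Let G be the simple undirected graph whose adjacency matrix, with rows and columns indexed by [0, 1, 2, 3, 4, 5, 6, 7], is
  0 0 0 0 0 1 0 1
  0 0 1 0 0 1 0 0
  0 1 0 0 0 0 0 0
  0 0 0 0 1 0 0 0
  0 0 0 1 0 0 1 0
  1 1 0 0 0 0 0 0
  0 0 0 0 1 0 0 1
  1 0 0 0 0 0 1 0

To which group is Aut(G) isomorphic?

the cyclic group of order 2

The degree sequence is [2, 2, 1, 1, 2, 2, 2, 2]; the two degree-1 vertices 2 and 3 are the ends of a path, so G = P_8. A path has exactly one nontrivial symmetry — reversal — giving Aut(G) of order 2.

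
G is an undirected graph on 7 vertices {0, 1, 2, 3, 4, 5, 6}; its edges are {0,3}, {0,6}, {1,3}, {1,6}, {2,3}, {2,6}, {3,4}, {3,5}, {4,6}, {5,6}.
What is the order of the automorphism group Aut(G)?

240

The vertices split by degree into {3, 6} (degree 5) and {0, 1, 2, 4, 5} (degree 2); every edge runs between the two parts, so G is the complete bipartite graph K_{2,5}. Automorphisms preserve the bipartition setwise (since the parts differ in size) and act as S_5 × S_2 within it; |Aut| = 240.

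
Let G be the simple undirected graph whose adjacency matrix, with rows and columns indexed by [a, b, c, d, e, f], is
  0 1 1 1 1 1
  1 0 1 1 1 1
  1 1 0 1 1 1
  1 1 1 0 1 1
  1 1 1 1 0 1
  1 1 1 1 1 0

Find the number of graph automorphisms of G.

All 6 vertices are pairwise adjacent: G = K_6. Any permutation of the 6 vertices preserves K_6, so Aut(K_6) = S_6 of order 6! = 720.

720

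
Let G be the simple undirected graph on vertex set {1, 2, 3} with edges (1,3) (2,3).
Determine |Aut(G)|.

The degree sequence is [1, 1, 2]; the two degree-1 vertices 1 and 2 are the ends of a path, so G = P_3. The only nontrivial automorphism of a path is the end-to-end reflection, so Aut(G) ≅ Z_2.

2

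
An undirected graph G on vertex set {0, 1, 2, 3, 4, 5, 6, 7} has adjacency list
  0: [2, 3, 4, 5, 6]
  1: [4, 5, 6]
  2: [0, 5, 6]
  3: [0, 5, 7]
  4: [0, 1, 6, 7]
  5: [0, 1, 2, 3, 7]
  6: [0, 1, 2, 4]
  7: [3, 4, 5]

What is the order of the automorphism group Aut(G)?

The degree sequence is [5, 3, 3, 3, 4, 5, 4, 3]. Checking the degree-preserving permutations of the vertex set shows that none except the identity preserves every edge, so Aut(G) is trivial.

1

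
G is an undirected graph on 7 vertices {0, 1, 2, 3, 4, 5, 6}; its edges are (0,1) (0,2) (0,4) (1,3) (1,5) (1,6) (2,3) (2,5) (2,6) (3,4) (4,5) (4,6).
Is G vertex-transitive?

No

Automorphisms preserve degree, but G has vertices of degree 3 and vertices of degree 4; no automorphism maps one to the other, so G is not vertex-transitive.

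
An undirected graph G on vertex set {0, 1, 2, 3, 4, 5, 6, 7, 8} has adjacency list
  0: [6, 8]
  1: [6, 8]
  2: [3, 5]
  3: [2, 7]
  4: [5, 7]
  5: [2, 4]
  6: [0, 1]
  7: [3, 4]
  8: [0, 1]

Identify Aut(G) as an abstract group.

D_4 × D_5

G has two connected components, {2, 3, 4, 5, 7} and {0, 1, 6, 8}; each is 2-regular, so G = C_5 ⊔ C_4. No automorphism exchanges components of different sizes, hence Aut(G) is the direct product D_4 × D_5, order 80.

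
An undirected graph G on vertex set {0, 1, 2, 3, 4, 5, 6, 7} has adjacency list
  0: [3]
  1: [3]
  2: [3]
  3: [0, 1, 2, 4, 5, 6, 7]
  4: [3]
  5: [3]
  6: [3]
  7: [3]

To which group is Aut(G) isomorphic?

S_7

Vertex 3 has degree 7 and every other vertex has degree 1, so G is the star K_{1,7} with centre 3. The 7 leaves are pairwise interchangeable while the centre is fixed, giving Aut(G) = S_7.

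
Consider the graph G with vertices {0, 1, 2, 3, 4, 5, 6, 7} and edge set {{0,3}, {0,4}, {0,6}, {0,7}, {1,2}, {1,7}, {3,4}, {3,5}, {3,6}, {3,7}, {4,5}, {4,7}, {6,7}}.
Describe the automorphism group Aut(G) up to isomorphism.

The degree sequence is [4, 2, 1, 5, 4, 2, 3, 5]. Checking the degree-preserving permutations of the vertex set shows that none except the identity preserves every edge, so Aut(G) is trivial.

the trivial group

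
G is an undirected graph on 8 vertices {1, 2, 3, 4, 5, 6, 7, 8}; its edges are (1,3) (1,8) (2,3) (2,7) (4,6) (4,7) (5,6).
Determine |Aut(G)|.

The degree sequence is [2, 2, 2, 2, 1, 2, 2, 1]; the two degree-1 vertices 5 and 8 are the ends of a path, so G = P_8. The only nontrivial automorphism of a path is the end-to-end reflection, so Aut(G) ≅ Z_2.

2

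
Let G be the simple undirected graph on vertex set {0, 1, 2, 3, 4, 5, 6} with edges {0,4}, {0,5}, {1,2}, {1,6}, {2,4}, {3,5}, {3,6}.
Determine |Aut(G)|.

G is 2-regular and connected on 7 vertices, i.e. the cycle C_7. C_7 has 7 rotations and 7 reflections, so Aut(C_7) ≅ D_7 of order 14.

14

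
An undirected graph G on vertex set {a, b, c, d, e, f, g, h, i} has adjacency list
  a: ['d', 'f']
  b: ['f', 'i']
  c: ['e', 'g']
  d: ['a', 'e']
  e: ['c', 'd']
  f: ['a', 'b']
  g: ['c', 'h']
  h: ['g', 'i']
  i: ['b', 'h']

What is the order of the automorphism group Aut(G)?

G is 2-regular and connected on 9 vertices, i.e. the cycle C_9. C_9 has 9 rotations and 9 reflections, so Aut(C_9) ≅ D_9 of order 18.

18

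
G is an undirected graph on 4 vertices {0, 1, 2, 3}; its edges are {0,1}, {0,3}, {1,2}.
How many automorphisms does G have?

The degree sequence is [2, 2, 1, 1]; the two degree-1 vertices 2 and 3 are the ends of a path, so G = P_4. A path has exactly one nontrivial symmetry — reversal — giving Aut(G) of order 2.

2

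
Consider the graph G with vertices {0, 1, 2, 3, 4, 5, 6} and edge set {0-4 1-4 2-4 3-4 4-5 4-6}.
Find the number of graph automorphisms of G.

720

Vertex 4 has degree 6 and every other vertex has degree 1, so G is the star K_{1,6} with centre 4. Any automorphism fixes the centre and permutes the 6 leaves freely, so Aut(G) ≅ S_6 of order 6! = 720.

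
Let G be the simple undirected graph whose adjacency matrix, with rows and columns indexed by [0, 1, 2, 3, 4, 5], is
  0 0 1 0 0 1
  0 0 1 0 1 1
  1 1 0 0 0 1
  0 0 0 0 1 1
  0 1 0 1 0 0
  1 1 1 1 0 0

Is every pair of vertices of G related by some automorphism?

No

Vertex 5 is the only vertex of degree 4, so every automorphism fixes it; G is not vertex-transitive.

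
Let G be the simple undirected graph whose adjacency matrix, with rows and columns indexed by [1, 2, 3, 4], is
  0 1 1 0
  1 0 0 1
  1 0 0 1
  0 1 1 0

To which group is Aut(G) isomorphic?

G is 2-regular and bipartite on 2^2 = 4 vertices with girth 4; it is the hypercube graph Q_2. Aut(Q_2) consists of the signed permutations of the 2 coordinate axes: 2! permutations times 2^2 sign flips, so |Aut| = 2^2·2! = 8.

the hyperoctahedral group B_2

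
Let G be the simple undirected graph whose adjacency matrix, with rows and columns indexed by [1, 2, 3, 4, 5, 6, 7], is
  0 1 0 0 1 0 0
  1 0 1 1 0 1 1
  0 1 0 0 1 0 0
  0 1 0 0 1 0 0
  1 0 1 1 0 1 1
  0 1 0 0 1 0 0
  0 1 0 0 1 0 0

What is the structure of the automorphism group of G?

The vertices split by degree into {2, 5} (degree 5) and {1, 3, 4, 6, 7} (degree 2); every edge runs between the two parts, so G is the complete bipartite graph K_{2,5}. Automorphisms preserve the bipartition setwise (since the parts differ in size) and act as S_2 × S_5 within it; |Aut| = 240.

S_2 × S_5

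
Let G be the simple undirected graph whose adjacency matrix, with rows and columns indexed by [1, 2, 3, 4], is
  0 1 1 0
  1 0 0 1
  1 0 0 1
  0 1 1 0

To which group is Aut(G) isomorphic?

G is 2-regular and connected on 4 vertices, i.e. the cycle C_4. C_4 has 4 rotations and 4 reflections, so Aut(C_4) ≅ D_4 of order 8.

the dihedral group of order 8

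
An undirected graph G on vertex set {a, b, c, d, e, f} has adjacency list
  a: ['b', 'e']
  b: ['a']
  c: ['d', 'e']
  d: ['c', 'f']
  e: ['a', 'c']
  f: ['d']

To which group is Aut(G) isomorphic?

Z_2

The degree sequence is [2, 1, 2, 2, 2, 1]; the two degree-1 vertices b and f are the ends of a path, so G = P_6. The only nontrivial automorphism of a path is the end-to-end reflection, so Aut(G) ≅ Z_2.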